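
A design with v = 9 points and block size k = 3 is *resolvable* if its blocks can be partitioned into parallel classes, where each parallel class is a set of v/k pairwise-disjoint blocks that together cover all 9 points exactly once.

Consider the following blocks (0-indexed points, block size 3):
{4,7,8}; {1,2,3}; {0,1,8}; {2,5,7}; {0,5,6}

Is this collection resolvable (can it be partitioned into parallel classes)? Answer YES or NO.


v = 9, block size k = 3, number of blocks = 5.
For resolvability, blocks must partition into parallel classes of size v/k = 3.
Total blocks must therefore be a multiple of 3: 5 = 3·1 + 2 ⇒ not divisible ✗.
Resolvable? NO.

NO


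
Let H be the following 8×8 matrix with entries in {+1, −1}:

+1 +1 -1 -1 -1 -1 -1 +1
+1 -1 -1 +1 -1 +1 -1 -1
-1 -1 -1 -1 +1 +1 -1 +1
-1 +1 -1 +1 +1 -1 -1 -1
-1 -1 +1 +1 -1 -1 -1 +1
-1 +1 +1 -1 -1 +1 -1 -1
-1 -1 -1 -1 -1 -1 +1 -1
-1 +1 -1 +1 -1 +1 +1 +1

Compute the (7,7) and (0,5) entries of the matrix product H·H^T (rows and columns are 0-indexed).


Row 0 of H: [1, 1, -1, -1, -1, -1, -1, 1].
Row 5 of H: [-1, 1, 1, -1, -1, 1, -1, -1].
Row 7 of H: [-1, 1, -1, 1, -1, 1, 1, 1].
(H·H^T)[7][7] = Σ_j H[7][j]·H[7][j] = (-1)² + (1)² + (-1)² + (1)² + (-1)² + (1)² + (1)² + (1)² = 1 + 1 + 1 + 1 + 1 + 1 + 1 + 1 = 8.
(H·H^T)[0][5] = Σ_j H[0][j]·H[5][j] = (1)·(-1) + (1)·(1) + (-1)·(1) + (-1)·(-1) + (-1)·(-1) + (-1)·(1) + (-1)·(-1) + (1)·(-1) = -1 + 1 + -1 + 1 + 1 + -1 + 1 + -1 = 0.
So rows 0 and 5 are orthogonal; the diagonal entry equals n = 8.

(7,7) entry = 8; (0,5) entry = 0.


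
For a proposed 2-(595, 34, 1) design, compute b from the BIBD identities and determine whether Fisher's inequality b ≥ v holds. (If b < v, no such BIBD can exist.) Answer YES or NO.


b = λv(v − 1)/(k(k − 1)) = 1·595·594/(34·33) = 353430/1122 = 315.
Compare with v = 595: b < v, so Fisher's inequality fails.

NO


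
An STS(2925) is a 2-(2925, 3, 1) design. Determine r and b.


An STS(v) is a 2-(v, 3, 1) BIBD: block size k = 3, λ = 1.
Replication: r(k − 1) = λ(v − 1) ⇒ r·2 = 2925 − 1 = 2924 ⇒ r = 1462.
Block count: bk = vr ⇒ b·3 = 2925·1462 = 4276350 ⇒ b = 1425450.
(Check via b = v(v − 1)/6 = 2925·2924/6 = 8552700/6 = 1425450.)

r = 1462, b = 1425450.


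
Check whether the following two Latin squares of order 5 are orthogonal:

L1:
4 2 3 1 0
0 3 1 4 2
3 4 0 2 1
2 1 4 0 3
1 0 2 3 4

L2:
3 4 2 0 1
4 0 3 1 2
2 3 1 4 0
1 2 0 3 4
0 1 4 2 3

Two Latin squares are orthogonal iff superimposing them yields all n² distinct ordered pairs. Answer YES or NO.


Form the n² = 25 superimposed pairs (L1[i][j], L2[i][j]), row by row (rows and columns indexed from 0):
row 0: (4,3) (2,4) (3,2) (1,0) (0,1)
row 1: (0,4) (3,0) (1,3) (4,1) (2,2)
row 2: (3,2) (4,3) (0,1) (2,4) (1,0)
row 3: (2,1) (1,2) (4,0) (0,3) (3,4)
row 4: (1,0) (0,1) (2,4) (3,2) (4,3)
Orthogonality requires all 25 pairs distinct.
But the pair (3,2) repeats: cell (0,2) has L1 = 3, L2 = 2, and cell (2,0) has L1 = 3, L2 = 2.
A repeated pair means some other pair never occurs (only 15 distinct pairs out of 25), so the squares are not orthogonal.
Conclusion: NO.

NO


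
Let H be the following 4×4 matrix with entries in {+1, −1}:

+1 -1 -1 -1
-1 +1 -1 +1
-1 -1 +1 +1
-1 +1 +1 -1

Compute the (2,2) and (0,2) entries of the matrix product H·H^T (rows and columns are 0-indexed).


Row 0 of H: [1, -1, -1, -1].
Row 2 of H: [-1, -1, 1, 1].
(H·H^T)[2][2] = Σ_j H[2][j]·H[2][j] = (-1)² + (-1)² + (1)² + (1)² = 1 + 1 + 1 + 1 = 4.
(H·H^T)[0][2] = Σ_j H[0][j]·H[2][j] = (1)·(-1) + (-1)·(-1) + (-1)·(1) + (-1)·(1) = -1 + 1 + -1 + -1 = -2.
Rows 0 and 2 are not orthogonal (dot product = -2 ≠ 0), so H is not a Hadamard matrix.

(2,2) entry = 4; (0,2) entry = -2.


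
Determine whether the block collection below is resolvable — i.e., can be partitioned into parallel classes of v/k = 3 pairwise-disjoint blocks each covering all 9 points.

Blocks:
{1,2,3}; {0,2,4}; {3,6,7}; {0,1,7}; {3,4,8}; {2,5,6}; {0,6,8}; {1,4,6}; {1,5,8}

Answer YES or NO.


v = 9, block size k = 3, number of blocks = 9.
For resolvability, blocks must partition into parallel classes of size v/k = 3.
Total blocks must therefore be a multiple of 3: 9 = 3·3 + 0 ⇒ divisible ✓.
Consider block {1,2,3}. The only other block(s) in the collection disjoint from it are {0,6,8} — just 1 block(s). Any parallel class containing {1,2,3} would need 2 other blocks each disjoint from it, so no parallel class of size 3 can contain {1,2,3}.
Since every block must belong to some parallel class in a resolution, the collection cannot be partitioned into parallel classes.
Resolvable? NO.

NO


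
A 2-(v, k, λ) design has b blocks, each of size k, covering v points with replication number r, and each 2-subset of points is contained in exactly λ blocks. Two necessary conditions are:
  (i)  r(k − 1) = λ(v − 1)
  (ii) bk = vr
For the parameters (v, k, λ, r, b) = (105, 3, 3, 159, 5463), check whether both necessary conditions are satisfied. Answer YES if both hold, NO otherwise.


Condition (i): r(k − 1) = 159·2 = 318; λ(v − 1) = 3·104 = 312. Match? NO.
Condition (ii): bk = 5463·3 = 16389; vr = 105·159 = 16695. Match? NO.
Both conditions hold? NO.

NO


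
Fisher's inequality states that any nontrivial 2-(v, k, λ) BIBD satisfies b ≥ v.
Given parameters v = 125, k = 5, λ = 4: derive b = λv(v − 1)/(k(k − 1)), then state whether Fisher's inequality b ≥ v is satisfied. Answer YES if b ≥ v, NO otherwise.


r = λ(v − 1)/(k − 1) = 4·124/4 = 124.
b = vr/k = 125·124/5 = 3100.
Fisher's inequality: b ≥ v ⇔ 3100 ≥ 125? YES.

YES


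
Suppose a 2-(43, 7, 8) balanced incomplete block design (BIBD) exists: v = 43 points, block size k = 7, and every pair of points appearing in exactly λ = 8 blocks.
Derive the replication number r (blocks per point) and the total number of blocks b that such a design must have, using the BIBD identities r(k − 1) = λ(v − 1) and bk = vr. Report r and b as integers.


Any 2-(v, k, λ) BIBD satisfies two necessary conditions:
  (i)  Each point sits in r blocks, and counting incidences through any fixed point gives r(k − 1) = λ(v − 1), so r = λ(v − 1)/(k − 1).
  (ii) Total incidences bk = vr, so b = vr/k.
Step 1: r = λ(v − 1)/(k − 1) = 8·(43 − 1)/(7 − 1) = 8·42/6 = 336/6 = 56.
Step 2: b = vr/k = 43·56/7 = 2408/7 = 344.
Check integrality: r = 56 ∈ Z ✓, b = 344 ∈ Z ✓.
(These identities are necessary conditions: they determine r and b for any design with these parameters, but do not by themselves prove that one exists.)

r = 56, b = 344.


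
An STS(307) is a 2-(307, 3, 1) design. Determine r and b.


An STS(v) is a 2-(v, 3, 1) BIBD: block size k = 3, λ = 1.
Replication: r(k − 1) = λ(v − 1) ⇒ r·2 = 307 − 1 = 306 ⇒ r = 153.
Block count: bk = vr ⇒ b·3 = 307·153 = 46971 ⇒ b = 15657.

r = 153, b = 15657.


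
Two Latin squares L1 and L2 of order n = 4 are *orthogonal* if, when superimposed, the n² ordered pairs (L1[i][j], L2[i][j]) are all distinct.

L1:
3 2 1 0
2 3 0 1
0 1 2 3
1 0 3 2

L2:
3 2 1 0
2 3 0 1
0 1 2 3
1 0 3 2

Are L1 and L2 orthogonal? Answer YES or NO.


Form the n² = 16 superimposed pairs (L1[i][j], L2[i][j]), row by row (rows and columns indexed from 0):
row 0: (3,3) (2,2) (1,1) (0,0)
row 1: (2,2) (3,3) (0,0) (1,1)
row 2: (0,0) (1,1) (2,2) (3,3)
row 3: (1,1) (0,0) (3,3) (2,2)
Orthogonality requires all 16 pairs distinct.
But the pair (2,2) repeats: cell (0,1) has L1 = 2, L2 = 2, and cell (1,0) has L1 = 2, L2 = 2.
A repeated pair means some other pair never occurs (only 4 distinct pairs out of 16), so the squares are not orthogonal.
Conclusion: NO.

NO


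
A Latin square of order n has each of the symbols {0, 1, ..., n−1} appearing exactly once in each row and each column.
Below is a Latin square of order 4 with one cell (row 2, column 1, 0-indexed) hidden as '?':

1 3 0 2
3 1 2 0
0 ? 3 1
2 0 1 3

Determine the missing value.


Row 2 contains symbols [0, 1, 3] — missing [2].
Column 1 contains symbols [0, 1, 3] — missing [2].
The missing symbol must appear in both missing sets; intersection = [2].
Therefore the hidden value is 2.

Missing value = 2.


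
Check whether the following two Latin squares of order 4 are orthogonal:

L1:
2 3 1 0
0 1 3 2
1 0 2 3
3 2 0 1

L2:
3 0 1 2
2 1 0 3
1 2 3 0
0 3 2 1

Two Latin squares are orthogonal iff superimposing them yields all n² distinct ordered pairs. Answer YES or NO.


Form the n² = 16 superimposed pairs (L1[i][j], L2[i][j]), row by row (rows and columns indexed from 0):
row 0: (2,3) (3,0) (1,1) (0,2)
row 1: (0,2) (1,1) (3,0) (2,3)
row 2: (1,1) (0,2) (2,3) (3,0)
row 3: (3,0) (2,3) (0,2) (1,1)
Orthogonality requires all 16 pairs distinct.
But the pair (0,2) repeats: cell (0,3) has L1 = 0, L2 = 2, and cell (1,0) has L1 = 0, L2 = 2.
A repeated pair means some other pair never occurs (only 4 distinct pairs out of 16), so the squares are not orthogonal.
Conclusion: NO.

NO


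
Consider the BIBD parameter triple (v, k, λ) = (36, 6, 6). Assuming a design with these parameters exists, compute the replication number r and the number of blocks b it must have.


Any 2-(v, k, λ) BIBD satisfies two necessary conditions:
  (i)  Each point sits in r blocks, and counting incidences through any fixed point gives r(k − 1) = λ(v − 1), so r = λ(v − 1)/(k − 1).
  (ii) Total incidences bk = vr, so b = vr/k.
Step 1: r = λ(v − 1)/(k − 1) = 6·(36 − 1)/(6 − 1) = 6·35/5 = 210/5 = 42.
Step 2: b = vr/k = 36·42/6 = 1512/6 = 252.
Check integrality: r = 42 ∈ Z ✓, b = 252 ∈ Z ✓.
(These identities are necessary conditions: they determine r and b for any design with these parameters, but do not by themselves prove that one exists.)

r = 42, b = 252.


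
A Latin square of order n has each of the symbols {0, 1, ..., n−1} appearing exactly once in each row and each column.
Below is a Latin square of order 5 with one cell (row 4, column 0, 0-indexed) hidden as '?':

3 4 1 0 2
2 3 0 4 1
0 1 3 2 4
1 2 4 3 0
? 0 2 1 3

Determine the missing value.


Row 4 contains symbols [0, 1, 2, 3] — missing [4].
Column 0 contains symbols [0, 1, 2, 3] — missing [4].
The missing symbol must appear in both missing sets; intersection = [4].
Therefore the hidden value is 4.

Missing value = 4.


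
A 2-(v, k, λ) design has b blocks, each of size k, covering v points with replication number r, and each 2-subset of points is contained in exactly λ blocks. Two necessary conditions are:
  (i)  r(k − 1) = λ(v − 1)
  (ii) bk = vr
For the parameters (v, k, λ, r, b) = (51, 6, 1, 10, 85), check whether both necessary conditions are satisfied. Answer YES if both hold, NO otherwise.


Condition (i): r(k − 1) = 10·5 = 50; λ(v − 1) = 1·50 = 50. Match? YES.
Condition (ii): bk = 85·6 = 510; vr = 51·10 = 510. Match? YES.
Both conditions hold? YES.

YES


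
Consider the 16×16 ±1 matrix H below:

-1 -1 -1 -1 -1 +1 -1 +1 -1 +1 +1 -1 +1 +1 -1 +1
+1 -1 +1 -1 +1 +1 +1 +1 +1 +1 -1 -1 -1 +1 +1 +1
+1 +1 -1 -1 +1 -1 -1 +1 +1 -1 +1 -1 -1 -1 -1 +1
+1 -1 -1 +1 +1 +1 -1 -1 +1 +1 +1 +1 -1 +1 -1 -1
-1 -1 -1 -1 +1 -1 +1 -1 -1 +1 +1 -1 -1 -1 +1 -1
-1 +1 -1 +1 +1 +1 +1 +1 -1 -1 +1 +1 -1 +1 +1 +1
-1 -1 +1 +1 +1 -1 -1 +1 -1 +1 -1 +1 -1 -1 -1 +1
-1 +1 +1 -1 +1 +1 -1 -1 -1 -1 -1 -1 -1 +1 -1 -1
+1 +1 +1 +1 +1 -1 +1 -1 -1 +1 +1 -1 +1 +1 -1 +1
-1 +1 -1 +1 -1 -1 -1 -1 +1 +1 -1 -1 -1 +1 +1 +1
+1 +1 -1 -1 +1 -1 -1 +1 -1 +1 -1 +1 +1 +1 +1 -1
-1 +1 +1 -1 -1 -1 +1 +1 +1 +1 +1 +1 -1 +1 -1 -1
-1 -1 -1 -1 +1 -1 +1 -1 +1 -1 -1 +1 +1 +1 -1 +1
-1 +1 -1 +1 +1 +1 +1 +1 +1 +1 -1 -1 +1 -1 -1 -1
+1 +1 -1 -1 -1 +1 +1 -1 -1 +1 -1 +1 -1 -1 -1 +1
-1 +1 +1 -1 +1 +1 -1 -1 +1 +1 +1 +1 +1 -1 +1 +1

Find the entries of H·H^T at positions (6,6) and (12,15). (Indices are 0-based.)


Row 6 of H: [-1, -1, 1, 1, 1, -1, -1, 1, -1, 1, -1, 1, -1, -1, -1, 1].
Row 12 of H: [-1, -1, -1, -1, 1, -1, 1, -1, 1, -1, -1, 1, 1, 1, -1, 1].
Row 15 of H: [-1, 1, 1, -1, 1, 1, -1, -1, 1, 1, 1, 1, 1, -1, 1, 1].
(H·H^T)[6][6] = Σ_j H[6][j]·H[6][j] = (-1)² + (-1)² + (1)² + (1)² + (1)² + (-1)² + (-1)² + (1)² + (-1)² + (1)² + (-1)² + (1)² + (-1)² + (-1)² + (-1)² + (1)² = 1 + 1 + 1 + 1 + 1 + 1 + 1 + 1 + 1 + 1 + 1 + 1 + 1 + 1 + 1 + 1 = 16.
(H·H^T)[12][15] = Σ_j H[12][j]·H[15][j] = (-1)·(-1) + (-1)·(1) + (-1)·(1) + (-1)·(-1) + (1)·(1) + (-1)·(1) + (1)·(-1) + (-1)·(-1) + (1)·(1) + (-1)·(1) + (-1)·(1) + (1)·(1) + (1)·(1) + (1)·(-1) + (-1)·(1) + (1)·(1) = 1 + -1 + -1 + 1 + 1 + -1 + -1 + 1 + 1 + -1 + -1 + 1 + 1 + -1 + -1 + 1 = 0.
So rows 12 and 15 are orthogonal; the diagonal entry equals n = 16.

(6,6) entry = 16; (12,15) entry = 0.


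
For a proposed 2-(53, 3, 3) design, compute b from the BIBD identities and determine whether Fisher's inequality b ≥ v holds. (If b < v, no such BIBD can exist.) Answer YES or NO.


b = λv(v − 1)/(k(k − 1)) = 3·53·52/(3·2) = 8268/6 = 1378.
Compare with v = 53: b ≥ v, so Fisher's inequality holds.

YES


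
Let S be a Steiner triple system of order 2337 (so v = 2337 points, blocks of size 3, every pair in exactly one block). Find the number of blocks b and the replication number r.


An STS(v) is a 2-(v, 3, 1) BIBD: block size k = 3, λ = 1.
Replication: r(k − 1) = λ(v − 1) ⇒ r·2 = 2337 − 1 = 2336 ⇒ r = 1168.
Block count: bk = vr ⇒ b·3 = 2337·1168 = 2729616 ⇒ b = 909872.

r = 1168, b = 909872.


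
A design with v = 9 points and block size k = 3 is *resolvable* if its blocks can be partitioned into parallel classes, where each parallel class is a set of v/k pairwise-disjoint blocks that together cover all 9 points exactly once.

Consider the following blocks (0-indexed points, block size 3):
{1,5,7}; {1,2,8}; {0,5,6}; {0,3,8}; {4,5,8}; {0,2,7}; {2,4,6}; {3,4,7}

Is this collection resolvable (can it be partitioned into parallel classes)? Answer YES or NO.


v = 9, block size k = 3, number of blocks = 8.
For resolvability, blocks must partition into parallel classes of size v/k = 3.
Total blocks must therefore be a multiple of 3: 8 = 3·2 + 2 ⇒ not divisible ✗.
Resolvable? NO.

NO


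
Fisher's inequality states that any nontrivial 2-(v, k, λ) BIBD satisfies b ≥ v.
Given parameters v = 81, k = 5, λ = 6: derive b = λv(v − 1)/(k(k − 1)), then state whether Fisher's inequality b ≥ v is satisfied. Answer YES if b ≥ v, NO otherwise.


b = λv(v − 1)/(k(k − 1)) = 6·81·80/(5·4) = 38880/20 = 1944.
Compare with v = 81: b ≥ v, so Fisher's inequality holds.

YES


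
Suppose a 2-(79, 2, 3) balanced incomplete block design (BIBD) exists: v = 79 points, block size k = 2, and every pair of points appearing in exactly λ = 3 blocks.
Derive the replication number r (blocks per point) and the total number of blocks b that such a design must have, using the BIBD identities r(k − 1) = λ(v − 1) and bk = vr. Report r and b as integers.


Any 2-(v, k, λ) BIBD satisfies two necessary conditions:
  (i)  Each point sits in r blocks, and counting incidences through any fixed point gives r(k − 1) = λ(v − 1), so r = λ(v − 1)/(k − 1).
  (ii) Total incidences bk = vr, so b = vr/k.
Step 1: r = λ(v − 1)/(k − 1) = 3·(79 − 1)/(2 − 1) = 3·78/1 = 234/1 = 234.
Step 2: b = vr/k = 79·234/2 = 18486/2 = 9243.
Check integrality: r = 234 ∈ Z ✓, b = 9243 ∈ Z ✓.
(These identities are necessary conditions: they determine r and b for any design with these parameters, but do not by themselves prove that one exists.)

r = 234, b = 9243.


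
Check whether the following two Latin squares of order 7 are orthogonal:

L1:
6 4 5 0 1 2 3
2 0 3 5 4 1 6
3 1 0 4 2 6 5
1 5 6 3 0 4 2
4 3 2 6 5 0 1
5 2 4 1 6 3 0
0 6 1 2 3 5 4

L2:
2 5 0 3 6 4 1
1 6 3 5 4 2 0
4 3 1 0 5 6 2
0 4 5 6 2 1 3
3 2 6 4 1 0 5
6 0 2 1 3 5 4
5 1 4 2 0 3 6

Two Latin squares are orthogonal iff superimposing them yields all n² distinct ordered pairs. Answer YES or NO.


Form the n² = 49 superimposed pairs (L1[i][j], L2[i][j]), row by row (rows and columns indexed from 0):
row 0: (6,2) (4,5) (5,0) (0,3) (1,6) (2,4) (3,1)
row 1: (2,1) (0,6) (3,3) (5,5) (4,4) (1,2) (6,0)
row 2: (3,4) (1,3) (0,1) (4,0) (2,5) (6,6) (5,2)
row 3: (1,0) (5,4) (6,5) (3,6) (0,2) (4,1) (2,3)
row 4: (4,3) (3,2) (2,6) (6,4) (5,1) (0,0) (1,5)
row 5: (5,6) (2,0) (4,2) (1,1) (6,3) (3,5) (0,4)
row 6: (0,5) (6,1) (1,4) (2,2) (3,0) (5,3) (4,6)
Orthogonality requires all 49 pairs distinct.
Check by first coordinate: for each symbol s of L1, list the L2 entries in the n cells where L1 = s; they must all differ.
  L1 = 0: L2 entries (in reading order) 3, 6, 1, 2, 0, 4, 5 — all 7 distinct ✓
  L1 = 1: L2 entries (in reading order) 6, 2, 3, 0, 5, 1, 4 — all 7 distinct ✓
  L1 = 2: L2 entries (in reading order) 4, 1, 5, 3, 6, 0, 2 — all 7 distinct ✓
  L1 = 3: L2 entries (in reading order) 1, 3, 4, 6, 2, 5, 0 — all 7 distinct ✓
  L1 = 4: L2 entries (in reading order) 5, 4, 0, 1, 3, 2, 6 — all 7 distinct ✓
  L1 = 5: L2 entries (in reading order) 0, 5, 2, 4, 1, 6, 3 — all 7 distinct ✓
  L1 = 6: L2 entries (in reading order) 2, 0, 6, 5, 4, 3, 1 — all 7 distinct ✓
Every symbol of L1 meets every symbol of L2 exactly once, so all 49 pairs are distinct (49 of 49).
Conclusion: YES.

YES


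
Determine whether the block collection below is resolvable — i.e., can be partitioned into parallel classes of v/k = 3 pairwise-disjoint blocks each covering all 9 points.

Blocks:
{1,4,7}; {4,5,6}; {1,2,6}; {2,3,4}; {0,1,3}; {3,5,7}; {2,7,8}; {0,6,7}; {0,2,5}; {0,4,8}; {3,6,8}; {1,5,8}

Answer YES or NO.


v = 9, block size k = 3, number of blocks = 12.
For resolvability, blocks must partition into parallel classes of size v/k = 3.
Total blocks must therefore be a multiple of 3: 12 = 3·4 + 0 ⇒ divisible ✓.
Greedy packing gives 4 candidate class(es). Each should be a full parallel class (size 3, covers all 9 points).
  Class 1 (3 blocks): {1,4,7}; {0,2,5}; {3,6,8}. Points covered: [0, 1, 2, 3, 4, 5, 6, 7, 8].
  Class 2 (3 blocks): {4,5,6}; {0,1,3}; {2,7,8}. Points covered: [0, 1, 2, 3, 4, 5, 6, 7, 8].
  Class 3 (3 blocks): {1,2,6}; {3,5,7}; {0,4,8}. Points covered: [0, 1, 2, 3, 4, 5, 6, 7, 8].
  Class 4 (3 blocks): {2,3,4}; {0,6,7}; {1,5,8}. Points covered: [0, 1, 2, 3, 4, 5, 6, 7, 8].
All classes full (size 3)? YES. All classes cover every point? YES.
Resolvable? YES.

YES


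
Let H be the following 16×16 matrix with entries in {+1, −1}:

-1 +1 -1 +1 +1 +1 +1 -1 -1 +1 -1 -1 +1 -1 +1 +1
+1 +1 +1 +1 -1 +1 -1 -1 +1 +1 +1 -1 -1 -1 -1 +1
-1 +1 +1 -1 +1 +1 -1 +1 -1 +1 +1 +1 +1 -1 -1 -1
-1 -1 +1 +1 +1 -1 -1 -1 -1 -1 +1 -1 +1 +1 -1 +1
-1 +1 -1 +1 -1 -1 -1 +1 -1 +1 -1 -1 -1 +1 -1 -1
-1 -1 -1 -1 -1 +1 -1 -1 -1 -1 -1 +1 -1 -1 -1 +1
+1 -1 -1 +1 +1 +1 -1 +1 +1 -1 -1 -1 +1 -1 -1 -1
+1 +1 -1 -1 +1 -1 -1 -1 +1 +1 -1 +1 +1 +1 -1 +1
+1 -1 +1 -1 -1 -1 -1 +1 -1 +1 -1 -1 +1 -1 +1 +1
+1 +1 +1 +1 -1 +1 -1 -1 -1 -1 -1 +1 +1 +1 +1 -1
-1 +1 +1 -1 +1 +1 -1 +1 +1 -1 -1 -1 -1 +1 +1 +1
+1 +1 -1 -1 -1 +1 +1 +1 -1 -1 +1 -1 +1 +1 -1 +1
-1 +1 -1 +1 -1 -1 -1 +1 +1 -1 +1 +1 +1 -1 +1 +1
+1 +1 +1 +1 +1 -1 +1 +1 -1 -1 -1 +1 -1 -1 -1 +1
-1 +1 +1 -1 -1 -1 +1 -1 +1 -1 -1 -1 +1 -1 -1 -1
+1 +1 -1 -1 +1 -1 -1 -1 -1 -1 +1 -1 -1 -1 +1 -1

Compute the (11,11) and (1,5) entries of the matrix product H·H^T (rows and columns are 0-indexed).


Row 1 of H: [1, 1, 1, 1, -1, 1, -1, -1, 1, 1, 1, -1, -1, -1, -1, 1].
Row 5 of H: [-1, -1, -1, -1, -1, 1, -1, -1, -1, -1, -1, 1, -1, -1, -1, 1].
Row 11 of H: [1, 1, -1, -1, -1, 1, 1, 1, -1, -1, 1, -1, 1, 1, -1, 1].
(H·H^T)[11][11] = Σ_j H[11][j]·H[11][j] = (1)² + (1)² + (-1)² + (-1)² + (-1)² + (1)² + (1)² + (1)² + (-1)² + (-1)² + (1)² + (-1)² + (1)² + (1)² + (-1)² + (1)² = 1 + 1 + 1 + 1 + 1 + 1 + 1 + 1 + 1 + 1 + 1 + 1 + 1 + 1 + 1 + 1 = 16.
(H·H^T)[1][5] = Σ_j H[1][j]·H[5][j] = (1)·(-1) + (1)·(-1) + (1)·(-1) + (1)·(-1) + (-1)·(-1) + (1)·(1) + (-1)·(-1) + (-1)·(-1) + (1)·(-1) + (1)·(-1) + (1)·(-1) + (-1)·(1) + (-1)·(-1) + (-1)·(-1) + (-1)·(-1) + (1)·(1) = -1 + -1 + -1 + -1 + 1 + 1 + 1 + 1 + -1 + -1 + -1 + -1 + 1 + 1 + 1 + 1 = 0.
So rows 1 and 5 are orthogonal; the diagonal entry equals n = 16.

(11,11) entry = 16; (1,5) entry = 0.


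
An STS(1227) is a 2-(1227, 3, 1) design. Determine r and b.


An STS(v) is a 2-(v, 3, 1) BIBD: block size k = 3, λ = 1.
Replication: r(k − 1) = λ(v − 1) ⇒ r·2 = 1227 − 1 = 1226 ⇒ r = 613.
Block count: b = v(v − 1)/6 = 1227·1226/6 = 1504302/6 = 250717.

r = 613, b = 250717.


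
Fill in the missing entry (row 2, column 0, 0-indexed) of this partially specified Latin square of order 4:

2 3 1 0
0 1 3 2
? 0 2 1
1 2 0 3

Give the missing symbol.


Row 2 contains symbols [0, 1, 2] — missing [3].
Column 0 contains symbols [0, 1, 2] — missing [3].
The missing symbol must appear in both missing sets; intersection = [3].
Therefore the hidden value is 3.

Missing value = 3.


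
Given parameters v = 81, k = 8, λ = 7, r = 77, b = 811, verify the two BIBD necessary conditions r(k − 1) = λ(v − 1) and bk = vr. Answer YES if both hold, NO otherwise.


Condition (i): r(k − 1) = 77·7 = 539; λ(v − 1) = 7·80 = 560. Match? NO.
Condition (ii): bk = 811·8 = 6488; vr = 81·77 = 6237. Match? NO.
Both conditions hold? NO.

NO


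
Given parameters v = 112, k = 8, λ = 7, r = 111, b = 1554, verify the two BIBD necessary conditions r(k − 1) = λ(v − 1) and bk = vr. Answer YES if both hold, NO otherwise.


Condition (i): r(k − 1) = 111·7 = 777; λ(v − 1) = 7·111 = 777. Match? YES.
Condition (ii): bk = 1554·8 = 12432; vr = 112·111 = 12432. Match? YES.
Both conditions hold? YES.

YES


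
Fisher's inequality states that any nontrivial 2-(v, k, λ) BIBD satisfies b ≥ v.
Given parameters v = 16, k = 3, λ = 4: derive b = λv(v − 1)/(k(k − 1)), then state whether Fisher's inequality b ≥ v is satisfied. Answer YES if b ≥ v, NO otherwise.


r = λ(v − 1)/(k − 1) = 4·15/2 = 30.
b = vr/k = 16·30/3 = 160.
Fisher's inequality: b ≥ v ⇔ 160 ≥ 16? YES.

YES


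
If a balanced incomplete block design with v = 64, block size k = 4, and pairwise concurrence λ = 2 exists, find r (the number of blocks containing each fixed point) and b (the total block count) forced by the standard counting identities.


Any 2-(v, k, λ) BIBD satisfies two necessary conditions:
  (i)  Each point sits in r blocks, and counting incidences through any fixed point gives r(k − 1) = λ(v − 1), so r = λ(v − 1)/(k − 1).
  (ii) Total incidences bk = vr, so b = vr/k.
Step 1: r = λ(v − 1)/(k − 1) = 2·(64 − 1)/(4 − 1) = 2·63/3 = 126/3 = 42.
Step 2: b = vr/k = 64·42/4 = 2688/4 = 672.
Check integrality: r = 42 ∈ Z ✓, b = 672 ∈ Z ✓.
(These identities are necessary conditions: they determine r and b for any design with these parameters, but do not by themselves prove that one exists.)

r = 42, b = 672.


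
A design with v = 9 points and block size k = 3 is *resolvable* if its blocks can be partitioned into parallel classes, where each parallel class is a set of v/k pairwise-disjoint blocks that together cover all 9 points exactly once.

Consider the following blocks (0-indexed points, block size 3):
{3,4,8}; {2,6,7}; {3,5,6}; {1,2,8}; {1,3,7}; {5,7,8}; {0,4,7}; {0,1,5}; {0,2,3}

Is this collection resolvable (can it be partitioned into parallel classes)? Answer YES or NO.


v = 9, block size k = 3, number of blocks = 9.
For resolvability, blocks must partition into parallel classes of size v/k = 3.
Total blocks must therefore be a multiple of 3: 9 = 3·3 + 0 ⇒ divisible ✓.
Consider block {1,3,7}. It intersects every other block in the collection, so no parallel class of size 3 can contain it.
Since every block must belong to some parallel class in a resolution, the collection cannot be partitioned into parallel classes.
Resolvable? NO.

NO


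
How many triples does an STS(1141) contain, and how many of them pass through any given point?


An STS(v) is a 2-(v, 3, 1) BIBD: block size k = 3, λ = 1.
Replication: r(k − 1) = λ(v − 1) ⇒ r·2 = 1141 − 1 = 1140 ⇒ r = 570.
Block count: bk = vr ⇒ b·3 = 1141·570 = 650370 ⇒ b = 216790.
(Check via b = v(v − 1)/6 = 1141·1140/6 = 1300740/6 = 216790.)

r = 570, b = 216790.


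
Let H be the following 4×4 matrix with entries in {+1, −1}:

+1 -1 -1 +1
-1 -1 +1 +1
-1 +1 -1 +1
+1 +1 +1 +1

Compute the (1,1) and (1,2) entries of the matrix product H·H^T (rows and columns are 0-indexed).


Row 1 of H: [-1, -1, 1, 1].
Row 2 of H: [-1, 1, -1, 1].
(H·H^T)[1][1] = Σ_j H[1][j]·H[1][j] = (-1)² + (-1)² + (1)² + (1)² = 1 + 1 + 1 + 1 = 4.
(H·H^T)[1][2] = Σ_j H[1][j]·H[2][j] = (-1)·(-1) + (-1)·(1) + (1)·(-1) + (1)·(1) = 1 + -1 + -1 + 1 = 0.
So rows 1 and 2 are orthogonal; the diagonal entry equals n = 4.

(1,1) entry = 4; (1,2) entry = 0.


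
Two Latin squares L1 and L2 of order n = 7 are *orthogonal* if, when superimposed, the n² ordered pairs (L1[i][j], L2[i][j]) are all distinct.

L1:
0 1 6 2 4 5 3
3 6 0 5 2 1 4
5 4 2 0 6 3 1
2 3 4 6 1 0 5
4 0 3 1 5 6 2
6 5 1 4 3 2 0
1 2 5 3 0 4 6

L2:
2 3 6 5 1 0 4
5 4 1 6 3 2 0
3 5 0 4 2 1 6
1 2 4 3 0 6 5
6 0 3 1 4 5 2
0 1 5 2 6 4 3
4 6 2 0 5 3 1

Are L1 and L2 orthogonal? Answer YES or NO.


Form the n² = 49 superimposed pairs (L1[i][j], L2[i][j]), row by row (rows and columns indexed from 0):
row 0: (0,2) (1,3) (6,6) (2,5) (4,1) (5,0) (3,4)
row 1: (3,5) (6,4) (0,1) (5,6) (2,3) (1,2) (4,0)
row 2: (5,3) (4,5) (2,0) (0,4) (6,2) (3,1) (1,6)
row 3: (2,1) (3,2) (4,4) (6,3) (1,0) (0,6) (5,5)
row 4: (4,6) (0,0) (3,3) (1,1) (5,4) (6,5) (2,2)
row 5: (6,0) (5,1) (1,5) (4,2) (3,6) (2,4) (0,3)
row 6: (1,4) (2,6) (5,2) (3,0) (0,5) (4,3) (6,1)
Orthogonality requires all 49 pairs distinct.
Check by first coordinate: for each symbol s of L1, list the L2 entries in the n cells where L1 = s; they must all differ.
  L1 = 0: L2 entries (in reading order) 2, 1, 4, 6, 0, 3, 5 — all 7 distinct ✓
  L1 = 1: L2 entries (in reading order) 3, 2, 6, 0, 1, 5, 4 — all 7 distinct ✓
  L1 = 2: L2 entries (in reading order) 5, 3, 0, 1, 2, 4, 6 — all 7 distinct ✓
  L1 = 3: L2 entries (in reading order) 4, 5, 1, 2, 3, 6, 0 — all 7 distinct ✓
  L1 = 4: L2 entries (in reading order) 1, 0, 5, 4, 6, 2, 3 — all 7 distinct ✓
  L1 = 5: L2 entries (in reading order) 0, 6, 3, 5, 4, 1, 2 — all 7 distinct ✓
  L1 = 6: L2 entries (in reading order) 6, 4, 2, 3, 5, 0, 1 — all 7 distinct ✓
Every symbol of L1 meets every symbol of L2 exactly once, so all 49 pairs are distinct (49 of 49).
Conclusion: YES.

YES


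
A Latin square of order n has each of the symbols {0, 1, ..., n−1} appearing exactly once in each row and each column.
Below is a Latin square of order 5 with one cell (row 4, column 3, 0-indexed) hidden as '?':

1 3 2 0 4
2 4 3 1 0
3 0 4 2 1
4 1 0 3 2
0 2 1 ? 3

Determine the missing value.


Row 4 contains symbols [0, 1, 2, 3] — missing [4].
Column 3 contains symbols [0, 1, 2, 3] — missing [4].
The missing symbol must appear in both missing sets; intersection = [4].
Therefore the hidden value is 4.

Missing value = 4.


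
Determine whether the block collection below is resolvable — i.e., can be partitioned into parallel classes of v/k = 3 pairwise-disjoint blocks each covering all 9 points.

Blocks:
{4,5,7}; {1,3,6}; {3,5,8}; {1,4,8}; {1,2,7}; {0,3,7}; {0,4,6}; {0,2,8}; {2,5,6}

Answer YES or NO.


v = 9, block size k = 3, number of blocks = 9.
For resolvability, blocks must partition into parallel classes of size v/k = 3.
Total blocks must therefore be a multiple of 3: 9 = 3·3 + 0 ⇒ divisible ✓.
Greedy packing gives 3 candidate class(es). Each should be a full parallel class (size 3, covers all 9 points).
  Class 1 (3 blocks): {4,5,7}; {1,3,6}; {0,2,8}. Points covered: [0, 1, 2, 3, 4, 5, 6, 7, 8].
  Class 2 (3 blocks): {3,5,8}; {1,2,7}; {0,4,6}. Points covered: [0, 1, 2, 3, 4, 5, 6, 7, 8].
  Class 3 (3 blocks): {1,4,8}; {0,3,7}; {2,5,6}. Points covered: [0, 1, 2, 3, 4, 5, 6, 7, 8].
All classes full (size 3)? YES. All classes cover every point? YES.
Resolvable? YES.

YES


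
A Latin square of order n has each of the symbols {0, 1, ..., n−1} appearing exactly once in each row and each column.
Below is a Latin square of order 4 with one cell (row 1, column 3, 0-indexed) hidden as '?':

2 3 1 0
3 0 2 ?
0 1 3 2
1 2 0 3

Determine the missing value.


Row 1 contains symbols [0, 2, 3] — missing [1].
Column 3 contains symbols [0, 2, 3] — missing [1].
The missing symbol must appear in both missing sets; intersection = [1].
Therefore the hidden value is 1.

Missing value = 1.


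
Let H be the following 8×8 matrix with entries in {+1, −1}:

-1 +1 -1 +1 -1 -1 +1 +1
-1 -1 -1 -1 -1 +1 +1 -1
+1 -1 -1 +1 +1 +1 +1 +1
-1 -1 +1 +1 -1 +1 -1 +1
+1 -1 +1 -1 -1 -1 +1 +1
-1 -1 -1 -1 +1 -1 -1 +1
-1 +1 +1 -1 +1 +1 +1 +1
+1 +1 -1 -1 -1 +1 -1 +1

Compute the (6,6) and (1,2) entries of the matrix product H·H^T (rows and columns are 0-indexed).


Row 1 of H: [-1, -1, -1, -1, -1, 1, 1, -1].
Row 2 of H: [1, -1, -1, 1, 1, 1, 1, 1].
Row 6 of H: [-1, 1, 1, -1, 1, 1, 1, 1].
(H·H^T)[6][6] = Σ_j H[6][j]·H[6][j] = (-1)² + (1)² + (1)² + (-1)² + (1)² + (1)² + (1)² + (1)² = 1 + 1 + 1 + 1 + 1 + 1 + 1 + 1 = 8.
(H·H^T)[1][2] = Σ_j H[1][j]·H[2][j] = (-1)·(1) + (-1)·(-1) + (-1)·(-1) + (-1)·(1) + (-1)·(1) + (1)·(1) + (1)·(1) + (-1)·(1) = -1 + 1 + 1 + -1 + -1 + 1 + 1 + -1 = 0.
So rows 1 and 2 are orthogonal; the diagonal entry equals n = 8.

(6,6) entry = 8; (1,2) entry = 0.


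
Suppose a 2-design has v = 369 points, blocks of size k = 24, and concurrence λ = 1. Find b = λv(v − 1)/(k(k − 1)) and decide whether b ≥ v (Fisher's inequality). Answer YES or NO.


r = λ(v − 1)/(k − 1) = 1·368/23 = 16.
b = vr/k = 369·16/24 = 246.
Fisher's inequality: b ≥ v ⇔ 246 ≥ 369? NO.

NO


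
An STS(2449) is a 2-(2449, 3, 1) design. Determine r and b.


An STS(v) is a 2-(v, 3, 1) BIBD: block size k = 3, λ = 1.
Replication: r(k − 1) = λ(v − 1) ⇒ r·2 = 2449 − 1 = 2448 ⇒ r = 1224.
Block count: b = v(v − 1)/6 = 2449·2448/6 = 5995152/6 = 999192.
(Check via bk = vr: 999192·3 = 2997576 = 2449·1224 = 2997576 ✓.)

r = 1224, b = 999192.


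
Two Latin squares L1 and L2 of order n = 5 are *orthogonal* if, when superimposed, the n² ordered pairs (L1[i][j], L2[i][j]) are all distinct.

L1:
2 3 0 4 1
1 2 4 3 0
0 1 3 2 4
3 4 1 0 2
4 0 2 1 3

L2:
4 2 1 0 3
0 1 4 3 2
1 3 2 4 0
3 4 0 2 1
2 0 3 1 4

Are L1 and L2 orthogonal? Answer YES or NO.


Form the n² = 25 superimposed pairs (L1[i][j], L2[i][j]), row by row (rows and columns indexed from 0):
row 0: (2,4) (3,2) (0,1) (4,0) (1,3)
row 1: (1,0) (2,1) (4,4) (3,3) (0,2)
row 2: (0,1) (1,3) (3,2) (2,4) (4,0)
row 3: (3,3) (4,4) (1,0) (0,2) (2,1)
row 4: (4,2) (0,0) (2,3) (1,1) (3,4)
Orthogonality requires all 25 pairs distinct.
But the pair (0,1) repeats: cell (0,2) has L1 = 0, L2 = 1, and cell (2,0) has L1 = 0, L2 = 1.
A repeated pair means some other pair never occurs (only 15 distinct pairs out of 25), so the squares are not orthogonal.
Conclusion: NO.

NO


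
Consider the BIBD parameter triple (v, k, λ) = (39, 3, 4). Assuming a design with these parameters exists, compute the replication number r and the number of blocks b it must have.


Any 2-(v, k, λ) BIBD satisfies two necessary conditions:
  (i)  Each point sits in r blocks, and counting incidences through any fixed point gives r(k − 1) = λ(v − 1), so r = λ(v − 1)/(k − 1).
  (ii) Total incidences bk = vr, so b = vr/k.
Step 1: r = λ(v − 1)/(k − 1) = 4·(39 − 1)/(3 − 1) = 4·38/2 = 152/2 = 76.
Step 2: b = vr/k = 39·76/3 = 2964/3 = 988.
Check integrality: r = 76 ∈ Z ✓, b = 988 ∈ Z ✓.
(These identities are necessary conditions: they determine r and b for any design with these parameters, but do not by themselves prove that one exists.)

r = 76, b = 988.


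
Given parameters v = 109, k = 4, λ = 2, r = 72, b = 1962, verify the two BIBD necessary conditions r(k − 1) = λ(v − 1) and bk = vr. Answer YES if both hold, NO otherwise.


Condition (i): r(k − 1) = 72·3 = 216; λ(v − 1) = 2·108 = 216. Match? YES.
Condition (ii): bk = 1962·4 = 7848; vr = 109·72 = 7848. Match? YES.
Both conditions hold? YES.

YES


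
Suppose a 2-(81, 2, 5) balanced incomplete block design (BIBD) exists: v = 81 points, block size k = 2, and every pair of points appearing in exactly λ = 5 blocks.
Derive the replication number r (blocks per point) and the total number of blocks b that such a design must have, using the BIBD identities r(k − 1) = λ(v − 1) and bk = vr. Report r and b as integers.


Any 2-(v, k, λ) BIBD satisfies two necessary conditions:
  (i)  Each point sits in r blocks, and counting incidences through any fixed point gives r(k − 1) = λ(v − 1), so r = λ(v − 1)/(k − 1).
  (ii) Total incidences bk = vr, so b = vr/k.
Step 1: r = λ(v − 1)/(k − 1) = 5·(81 − 1)/(2 − 1) = 5·80/1 = 400/1 = 400.
Step 2: b = vr/k = 81·400/2 = 32400/2 = 16200.
Check integrality: r = 400 ∈ Z ✓, b = 16200 ∈ Z ✓.
(These identities are necessary conditions: they determine r and b for any design with these parameters, but do not by themselves prove that one exists.)

r = 400, b = 16200.


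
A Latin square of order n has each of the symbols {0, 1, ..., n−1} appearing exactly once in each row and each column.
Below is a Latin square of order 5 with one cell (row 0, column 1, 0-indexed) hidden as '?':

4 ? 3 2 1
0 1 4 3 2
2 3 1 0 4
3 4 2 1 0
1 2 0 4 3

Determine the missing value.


Row 0 contains symbols [1, 2, 3, 4] — missing [0].
Column 1 contains symbols [1, 2, 3, 4] — missing [0].
The missing symbol must appear in both missing sets; intersection = [0].
Therefore the hidden value is 0.

Missing value = 0.


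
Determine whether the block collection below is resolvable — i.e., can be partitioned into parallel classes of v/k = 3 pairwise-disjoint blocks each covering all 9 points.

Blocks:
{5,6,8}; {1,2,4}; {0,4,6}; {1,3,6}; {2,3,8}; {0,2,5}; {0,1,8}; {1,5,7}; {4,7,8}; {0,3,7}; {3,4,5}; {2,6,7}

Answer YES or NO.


v = 9, block size k = 3, number of blocks = 12.
For resolvability, blocks must partition into parallel classes of size v/k = 3.
Total blocks must therefore be a multiple of 3: 12 = 3·4 + 0 ⇒ divisible ✓.
Greedy packing gives 4 candidate class(es). Each should be a full parallel class (size 3, covers all 9 points).
  Class 1 (3 blocks): {5,6,8}; {1,2,4}; {0,3,7}. Points covered: [0, 1, 2, 3, 4, 5, 6, 7, 8].
  Class 2 (3 blocks): {0,4,6}; {2,3,8}; {1,5,7}. Points covered: [0, 1, 2, 3, 4, 5, 6, 7, 8].
  Class 3 (3 blocks): {1,3,6}; {0,2,5}; {4,7,8}. Points covered: [0, 1, 2, 3, 4, 5, 6, 7, 8].
  Class 4 (3 blocks): {0,1,8}; {3,4,5}; {2,6,7}. Points covered: [0, 1, 2, 3, 4, 5, 6, 7, 8].
All classes full (size 3)? YES. All classes cover every point? YES.
Resolvable? YES.

YES


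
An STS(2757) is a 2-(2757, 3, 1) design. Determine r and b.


An STS(v) is a 2-(v, 3, 1) BIBD: block size k = 3, λ = 1.
Replication: r(k − 1) = λ(v − 1) ⇒ r·2 = 2757 − 1 = 2756 ⇒ r = 1378.
Block count: b = v(v − 1)/6 = 2757·2756/6 = 7598292/6 = 1266382.
(Check via bk = vr: 1266382·3 = 3799146 = 2757·1378 = 3799146 ✓.)

r = 1378, b = 1266382.


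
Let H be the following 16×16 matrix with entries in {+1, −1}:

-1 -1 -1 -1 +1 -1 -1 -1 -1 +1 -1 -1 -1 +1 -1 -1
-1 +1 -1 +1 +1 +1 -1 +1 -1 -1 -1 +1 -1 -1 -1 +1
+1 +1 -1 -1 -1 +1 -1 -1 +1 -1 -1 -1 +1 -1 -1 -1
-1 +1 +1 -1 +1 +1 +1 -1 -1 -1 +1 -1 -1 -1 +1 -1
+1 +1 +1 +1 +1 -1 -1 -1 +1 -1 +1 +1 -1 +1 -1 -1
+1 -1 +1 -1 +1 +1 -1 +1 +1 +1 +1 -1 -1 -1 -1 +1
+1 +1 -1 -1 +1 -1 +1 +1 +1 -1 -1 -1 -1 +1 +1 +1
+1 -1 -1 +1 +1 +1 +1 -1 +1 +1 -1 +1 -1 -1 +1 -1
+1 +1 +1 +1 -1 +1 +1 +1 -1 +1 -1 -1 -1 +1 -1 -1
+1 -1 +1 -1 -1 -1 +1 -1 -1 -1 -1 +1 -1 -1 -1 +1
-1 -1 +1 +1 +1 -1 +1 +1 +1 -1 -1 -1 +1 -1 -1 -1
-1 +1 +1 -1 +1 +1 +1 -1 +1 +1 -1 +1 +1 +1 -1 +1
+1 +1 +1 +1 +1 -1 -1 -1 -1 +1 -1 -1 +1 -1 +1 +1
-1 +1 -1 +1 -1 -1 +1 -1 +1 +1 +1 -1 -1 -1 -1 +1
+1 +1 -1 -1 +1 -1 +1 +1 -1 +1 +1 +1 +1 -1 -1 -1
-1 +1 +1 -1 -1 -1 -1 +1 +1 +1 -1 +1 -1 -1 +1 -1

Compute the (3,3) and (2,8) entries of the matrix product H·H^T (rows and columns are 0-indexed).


Row 2 of H: [1, 1, -1, -1, -1, 1, -1, -1, 1, -1, -1, -1, 1, -1, -1, -1].
Row 3 of H: [-1, 1, 1, -1, 1, 1, 1, -1, -1, -1, 1, -1, -1, -1, 1, -1].
Row 8 of H: [1, 1, 1, 1, -1, 1, 1, 1, -1, 1, -1, -1, -1, 1, -1, -1].
(H·H^T)[3][3] = Σ_j H[3][j]·H[3][j] = (-1)² + (1)² + (1)² + (-1)² + (1)² + (1)² + (1)² + (-1)² + (-1)² + (-1)² + (1)² + (-1)² + (-1)² + (-1)² + (1)² + (-1)² = 1 + 1 + 1 + 1 + 1 + 1 + 1 + 1 + 1 + 1 + 1 + 1 + 1 + 1 + 1 + 1 = 16.
(H·H^T)[2][8] = Σ_j H[2][j]·H[8][j] = (1)·(1) + (1)·(1) + (-1)·(1) + (-1)·(1) + (-1)·(-1) + (1)·(1) + (-1)·(1) + (-1)·(1) + (1)·(-1) + (-1)·(1) + (-1)·(-1) + (-1)·(-1) + (1)·(-1) + (-1)·(1) + (-1)·(-1) + (-1)·(-1) = 1 + 1 + -1 + -1 + 1 + 1 + -1 + -1 + -1 + -1 + 1 + 1 + -1 + -1 + 1 + 1 = 0.
So rows 2 and 8 are orthogonal; the diagonal entry equals n = 16.

(3,3) entry = 16; (2,8) entry = 0.


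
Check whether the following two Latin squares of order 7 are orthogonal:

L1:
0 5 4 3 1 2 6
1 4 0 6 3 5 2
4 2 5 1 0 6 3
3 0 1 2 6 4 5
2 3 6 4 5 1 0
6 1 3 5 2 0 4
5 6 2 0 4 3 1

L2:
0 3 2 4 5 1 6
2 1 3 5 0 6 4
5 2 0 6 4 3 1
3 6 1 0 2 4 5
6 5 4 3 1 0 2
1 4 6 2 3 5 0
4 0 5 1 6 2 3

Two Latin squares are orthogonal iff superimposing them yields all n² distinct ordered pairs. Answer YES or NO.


Form the n² = 49 superimposed pairs (L1[i][j], L2[i][j]), row by row (rows and columns indexed from 0):
row 0: (0,0) (5,3) (4,2) (3,4) (1,5) (2,1) (6,6)
row 1: (1,2) (4,1) (0,3) (6,5) (3,0) (5,6) (2,4)
row 2: (4,5) (2,2) (5,0) (1,6) (0,4) (6,3) (3,1)
row 3: (3,3) (0,6) (1,1) (2,0) (6,2) (4,4) (5,5)
row 4: (2,6) (3,5) (6,4) (4,3) (5,1) (1,0) (0,2)
row 5: (6,1) (1,4) (3,6) (5,2) (2,3) (0,5) (4,0)
row 6: (5,4) (6,0) (2,5) (0,1) (4,6) (3,2) (1,3)
Orthogonality requires all 49 pairs distinct.
Check by first coordinate: for each symbol s of L1, list the L2 entries in the n cells where L1 = s; they must all differ.
  L1 = 0: L2 entries (in reading order) 0, 3, 4, 6, 2, 5, 1 — all 7 distinct ✓
  L1 = 1: L2 entries (in reading order) 5, 2, 6, 1, 0, 4, 3 — all 7 distinct ✓
  L1 = 2: L2 entries (in reading order) 1, 4, 2, 0, 6, 3, 5 — all 7 distinct ✓
  L1 = 3: L2 entries (in reading order) 4, 0, 1, 3, 5, 6, 2 — all 7 distinct ✓
  L1 = 4: L2 entries (in reading order) 2, 1, 5, 4, 3, 0, 6 — all 7 distinct ✓
  L1 = 5: L2 entries (in reading order) 3, 6, 0, 5, 1, 2, 4 — all 7 distinct ✓
  L1 = 6: L2 entries (in reading order) 6, 5, 3, 2, 4, 1, 0 — all 7 distinct ✓
Every symbol of L1 meets every symbol of L2 exactly once, so all 49 pairs are distinct (49 of 49).
Conclusion: YES.

YES


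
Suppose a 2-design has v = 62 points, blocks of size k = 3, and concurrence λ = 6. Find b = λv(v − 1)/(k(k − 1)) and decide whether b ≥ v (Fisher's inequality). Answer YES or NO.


b = λv(v − 1)/(k(k − 1)) = 6·62·61/(3·2) = 22692/6 = 3782.
Compare with v = 62: b ≥ v, so Fisher's inequality holds.

YES


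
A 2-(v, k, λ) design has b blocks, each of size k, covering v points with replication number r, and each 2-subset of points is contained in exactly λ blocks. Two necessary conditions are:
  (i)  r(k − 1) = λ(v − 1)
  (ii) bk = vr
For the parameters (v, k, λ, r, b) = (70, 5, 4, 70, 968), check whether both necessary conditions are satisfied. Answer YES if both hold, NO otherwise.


Condition (i): r(k − 1) = 70·4 = 280; λ(v − 1) = 4·69 = 276. Match? NO.
Condition (ii): bk = 968·5 = 4840; vr = 70·70 = 4900. Match? NO.
Both conditions hold? NO.

NO


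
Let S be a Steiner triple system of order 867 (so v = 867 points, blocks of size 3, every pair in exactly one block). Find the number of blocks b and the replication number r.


An STS(v) is a 2-(v, 3, 1) BIBD: block size k = 3, λ = 1.
Replication: r(k − 1) = λ(v − 1) ⇒ r·2 = 867 − 1 = 866 ⇒ r = 433.
Block count: bk = vr ⇒ b·3 = 867·433 = 375411 ⇒ b = 125137.
(Check via b = v(v − 1)/6 = 867·866/6 = 750822/6 = 125137.)

r = 433, b = 125137.


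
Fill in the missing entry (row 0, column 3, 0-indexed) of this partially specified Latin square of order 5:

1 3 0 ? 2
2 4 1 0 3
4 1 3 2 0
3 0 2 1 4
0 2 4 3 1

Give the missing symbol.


Row 0 contains symbols [0, 1, 2, 3] — missing [4].
Column 3 contains symbols [0, 1, 2, 3] — missing [4].
The missing symbol must appear in both missing sets; intersection = [4].
Therefore the hidden value is 4.

Missing value = 4.
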